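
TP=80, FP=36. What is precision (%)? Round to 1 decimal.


Precision = TP / (TP + FP) * 100
= 80 / (80 + 36)
= 80 / 116
= 0.6897
= 69.0%

69.0


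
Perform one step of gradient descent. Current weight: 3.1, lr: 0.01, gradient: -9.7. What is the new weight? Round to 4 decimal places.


w_new = w_old - lr * gradient
= 3.1 - 0.01 * -9.7
= 3.1 - (-0.097)
= 3.1970

3.1970


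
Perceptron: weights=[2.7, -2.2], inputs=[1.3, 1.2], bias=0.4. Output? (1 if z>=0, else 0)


z = w . x + b
= 2.7*1.3 + -2.2*1.2 + 0.4
= 3.51 + -2.64 + 0.4
= 0.87 + 0.4
= 1.27
Since z = 1.27 >= 0, output = 1

1


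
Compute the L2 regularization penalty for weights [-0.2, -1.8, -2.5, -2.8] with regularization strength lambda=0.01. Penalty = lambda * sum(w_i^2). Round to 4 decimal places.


Squaring each weight:
(-0.2)^2 = 0.04
(-1.8)^2 = 3.24
(-2.5)^2 = 6.25
(-2.8)^2 = 7.84
Sum of squares = 17.37
Penalty = 0.01 * 17.37 = 0.1737

0.1737


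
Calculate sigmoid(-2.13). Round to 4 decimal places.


sigmoid(z) = 1 / (1 + exp(-z))
exp(-(-2.13)) = exp(2.13) = 8.4149
1 + 8.4149 = 9.4149
1 / 9.4149 = 0.1062

0.1062


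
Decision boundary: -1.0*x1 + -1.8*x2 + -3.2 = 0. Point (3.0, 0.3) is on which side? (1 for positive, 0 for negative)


Compute -1.0 * 3.0 + -1.8 * 0.3 + -3.2
= -3.0 + -0.54 + -3.2
= -6.74
Since -6.74 < 0, the point is on the negative side.

0


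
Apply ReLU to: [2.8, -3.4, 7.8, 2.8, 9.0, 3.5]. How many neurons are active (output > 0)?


ReLU(x) = max(0, x) for each element:
ReLU(2.8) = 2.8
ReLU(-3.4) = 0
ReLU(7.8) = 7.8
ReLU(2.8) = 2.8
ReLU(9.0) = 9.0
ReLU(3.5) = 3.5
Active neurons (>0): 5

5


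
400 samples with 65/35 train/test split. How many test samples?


Train samples = 400 * 65% = 260
Test samples = 400 - 260
= 140

140


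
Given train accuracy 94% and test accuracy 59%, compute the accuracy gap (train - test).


Gap = train_accuracy - test_accuracy
= 94 - 59
= 35%
This large gap strongly indicates overfitting.

35


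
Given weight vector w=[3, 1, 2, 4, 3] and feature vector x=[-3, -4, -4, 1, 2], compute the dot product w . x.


Element-wise products:
3 * -3 = -9
1 * -4 = -4
2 * -4 = -8
4 * 1 = 4
3 * 2 = 6
Sum = -9 + -4 + -8 + 4 + 6
= -11

-11


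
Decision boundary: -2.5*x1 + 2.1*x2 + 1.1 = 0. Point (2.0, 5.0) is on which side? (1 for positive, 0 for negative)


Compute -2.5 * 2.0 + 2.1 * 5.0 + 1.1
= -5.0 + 10.5 + 1.1
= 6.6
Since 6.6 >= 0, the point is on the positive side.

1


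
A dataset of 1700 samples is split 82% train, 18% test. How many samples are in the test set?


Train samples = 1700 * 82% = 1394
Test samples = 1700 - 1394
= 306

306


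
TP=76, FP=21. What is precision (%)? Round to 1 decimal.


Precision = TP / (TP + FP) * 100
= 76 / (76 + 21)
= 76 / 97
= 0.7835
= 78.4%

78.4


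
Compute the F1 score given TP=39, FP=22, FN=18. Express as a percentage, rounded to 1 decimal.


Precision = TP / (TP + FP) = 39 / 61 = 0.6393
Recall = TP / (TP + FN) = 39 / 57 = 0.6842
F1 = 2 * P * R / (P + R)
= 2 * 0.6393 * 0.6842 / (0.6393 + 0.6842)
= 0.8749 / 1.3236
= 0.661
As percentage: 66.1%

66.1


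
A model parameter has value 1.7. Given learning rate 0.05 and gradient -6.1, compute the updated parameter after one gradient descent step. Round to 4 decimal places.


w_new = w_old - lr * gradient
= 1.7 - 0.05 * -6.1
= 1.7 - (-0.305)
= 2.0050

2.0050


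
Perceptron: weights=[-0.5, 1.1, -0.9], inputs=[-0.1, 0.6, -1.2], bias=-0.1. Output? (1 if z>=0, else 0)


z = w . x + b
= -0.5*-0.1 + 1.1*0.6 + -0.9*-1.2 + -0.1
= 0.05 + 0.66 + 1.08 + -0.1
= 1.79 + -0.1
= 1.69
Since z = 1.69 >= 0, output = 1

1


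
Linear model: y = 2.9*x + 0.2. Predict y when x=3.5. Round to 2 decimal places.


y = 2.9 * 3.5 + (0.2)
= 10.15 + (0.2)
= 10.35

10.35


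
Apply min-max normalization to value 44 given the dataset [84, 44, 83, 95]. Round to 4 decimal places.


Min = 44, Max = 95
Range = 95 - 44 = 51
Scaled = (x - min) / (max - min)
= (44 - 44) / 51
= 0 / 51
= 0.0000

0.0000


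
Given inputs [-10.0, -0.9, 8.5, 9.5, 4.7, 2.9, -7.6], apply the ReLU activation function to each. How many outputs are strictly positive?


ReLU(x) = max(0, x) for each element:
ReLU(-10.0) = 0
ReLU(-0.9) = 0
ReLU(8.5) = 8.5
ReLU(9.5) = 9.5
ReLU(4.7) = 4.7
ReLU(2.9) = 2.9
ReLU(-7.6) = 0
Active neurons (>0): 4

4


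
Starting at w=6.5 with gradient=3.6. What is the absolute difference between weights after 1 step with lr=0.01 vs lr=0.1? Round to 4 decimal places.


With lr=0.01: w_new = 6.5 - 0.01 * 3.6 = 6.464
With lr=0.1: w_new = 6.5 - 0.1 * 3.6 = 6.14
Absolute difference = |6.464 - 6.14|
= 0.3240

0.3240


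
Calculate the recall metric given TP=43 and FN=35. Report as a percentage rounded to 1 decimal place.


Recall = TP / (TP + FN) * 100
= 43 / (43 + 35)
= 43 / 78
= 0.5513
= 55.1%

55.1


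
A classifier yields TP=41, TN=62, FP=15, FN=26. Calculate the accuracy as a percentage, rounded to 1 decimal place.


Accuracy = (TP + TN) / (TP + TN + FP + FN) * 100
= (41 + 62) / (41 + 62 + 15 + 26)
= 103 / 144
= 0.7153
= 71.5%

71.5


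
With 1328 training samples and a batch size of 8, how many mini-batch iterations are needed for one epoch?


Iterations per epoch = dataset_size / batch_size
= 1328 / 8
= 166

166


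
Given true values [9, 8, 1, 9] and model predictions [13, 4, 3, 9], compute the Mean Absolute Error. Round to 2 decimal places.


Absolute errors: [4, 4, 2, 0]
Sum of absolute errors = 10
MAE = 10 / 4 = 2.50

2.50


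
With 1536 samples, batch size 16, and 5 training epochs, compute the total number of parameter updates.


Iterations per epoch = 1536 / 16 = 96
Total updates = iterations_per_epoch * epochs
= 96 * 5
= 480

480


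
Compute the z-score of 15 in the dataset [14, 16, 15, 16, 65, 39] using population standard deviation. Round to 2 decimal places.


Mean = (14 + 16 + 15 + 16 + 65 + 39) / 6 = 27.5
Variance = sum((x_i - mean)^2) / n = 356.9167
Std = sqrt(356.9167) = 18.8922
Z = (x - mean) / std
= (15 - 27.5) / 18.8922
= -12.5 / 18.8922
= -0.66

-0.66


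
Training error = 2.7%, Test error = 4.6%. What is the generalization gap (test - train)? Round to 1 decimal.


Generalization gap = test_error - train_error
= 4.6 - 2.7
= 1.9%
A small gap suggests good generalization.

1.9


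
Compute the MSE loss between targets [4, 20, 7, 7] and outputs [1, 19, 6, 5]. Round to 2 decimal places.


Differences: [3, 1, 1, 2]
Squared errors: [9, 1, 1, 4]
Sum of squared errors = 15
MSE = 15 / 4 = 3.75

3.75


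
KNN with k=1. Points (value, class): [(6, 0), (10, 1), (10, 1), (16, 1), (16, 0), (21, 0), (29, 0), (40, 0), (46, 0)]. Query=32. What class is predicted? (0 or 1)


Distances from query 32:
Point 29 (class 0): distance = 3
K=1 nearest neighbors: classes = [0]
Votes for class 1: 0 / 1
Majority vote => class 0

0


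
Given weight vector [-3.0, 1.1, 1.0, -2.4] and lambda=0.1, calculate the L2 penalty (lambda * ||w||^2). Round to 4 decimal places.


Squaring each weight:
(-3.0)^2 = 9.0
1.1^2 = 1.21
1.0^2 = 1.0
(-2.4)^2 = 5.76
Sum of squares = 16.97
Penalty = 0.1 * 16.97 = 1.6970

1.6970


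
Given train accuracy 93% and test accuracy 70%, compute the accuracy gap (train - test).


Gap = train_accuracy - test_accuracy
= 93 - 70
= 23%
This large gap strongly indicates overfitting.

23


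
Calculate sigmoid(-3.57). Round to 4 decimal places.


sigmoid(z) = 1 / (1 + exp(-z))
exp(-(-3.57)) = exp(3.57) = 35.5166
1 + 35.5166 = 36.5166
1 / 36.5166 = 0.0274

0.0274


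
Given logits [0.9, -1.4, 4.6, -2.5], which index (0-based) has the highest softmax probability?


Softmax is a monotonic transformation, so it preserves the argmax.
We need to find the index of the maximum logit.
Index 0: 0.9
Index 1: -1.4
Index 2: 4.6
Index 3: -2.5
Maximum logit = 4.6 at index 2

2


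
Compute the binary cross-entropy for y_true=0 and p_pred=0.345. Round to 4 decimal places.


For y=0: Loss = -log(1-p)
= -log(1 - 0.345)
= -log(0.655)
= -(-0.4231)
= 0.4231

0.4231


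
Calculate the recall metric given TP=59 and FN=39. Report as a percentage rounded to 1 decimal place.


Recall = TP / (TP + FN) * 100
= 59 / (59 + 39)
= 59 / 98
= 0.602
= 60.2%

60.2


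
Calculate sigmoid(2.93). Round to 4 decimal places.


sigmoid(z) = 1 / (1 + exp(-z))
exp(-(2.93)) = exp(-2.93) = 0.0534
1 + 0.0534 = 1.0534
1 / 1.0534 = 0.9493

0.9493


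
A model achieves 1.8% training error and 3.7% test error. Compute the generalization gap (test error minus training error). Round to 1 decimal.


Generalization gap = test_error - train_error
= 3.7 - 1.8
= 1.9%
A small gap suggests good generalization.

1.9


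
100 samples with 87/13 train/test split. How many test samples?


Train samples = 100 * 87% = 87
Test samples = 100 - 87
= 13

13


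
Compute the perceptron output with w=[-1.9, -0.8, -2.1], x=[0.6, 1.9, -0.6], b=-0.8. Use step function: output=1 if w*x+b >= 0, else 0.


z = w . x + b
= -1.9*0.6 + -0.8*1.9 + -2.1*-0.6 + -0.8
= -1.14 + -1.52 + 1.26 + -0.8
= -1.4 + -0.8
= -2.2
Since z = -2.2 < 0, output = 0

0


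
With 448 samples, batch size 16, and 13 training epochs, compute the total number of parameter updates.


Iterations per epoch = 448 / 16 = 28
Total updates = iterations_per_epoch * epochs
= 28 * 13
= 364

364


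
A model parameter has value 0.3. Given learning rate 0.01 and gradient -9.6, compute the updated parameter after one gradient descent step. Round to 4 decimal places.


w_new = w_old - lr * gradient
= 0.3 - 0.01 * -9.6
= 0.3 - (-0.096)
= 0.3960

0.3960


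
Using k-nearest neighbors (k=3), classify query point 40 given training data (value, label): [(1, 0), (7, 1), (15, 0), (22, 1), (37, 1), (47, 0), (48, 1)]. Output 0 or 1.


Distances from query 40:
Point 37 (class 1): distance = 3
Point 47 (class 0): distance = 7
Point 48 (class 1): distance = 8
K=3 nearest neighbors: classes = [1, 0, 1]
Votes for class 1: 2 / 3
Majority vote => class 1

1


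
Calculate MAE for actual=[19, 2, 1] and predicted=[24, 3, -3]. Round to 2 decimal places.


Absolute errors: [5, 1, 4]
Sum of absolute errors = 10
MAE = 10 / 3 = 3.33

3.33


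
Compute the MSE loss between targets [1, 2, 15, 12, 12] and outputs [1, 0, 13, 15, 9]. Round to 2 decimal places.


Differences: [0, 2, 2, -3, 3]
Squared errors: [0, 4, 4, 9, 9]
Sum of squared errors = 26
MSE = 26 / 5 = 5.20

5.20


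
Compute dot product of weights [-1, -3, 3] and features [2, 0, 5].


Element-wise products:
-1 * 2 = -2
-3 * 0 = 0
3 * 5 = 15
Sum = -2 + 0 + 15
= 13

13


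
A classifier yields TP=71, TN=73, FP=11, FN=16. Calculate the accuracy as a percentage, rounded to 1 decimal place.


Accuracy = (TP + TN) / (TP + TN + FP + FN) * 100
= (71 + 73) / (71 + 73 + 11 + 16)
= 144 / 171
= 0.8421
= 84.2%

84.2


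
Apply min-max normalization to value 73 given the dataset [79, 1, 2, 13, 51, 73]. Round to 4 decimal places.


Min = 1, Max = 79
Range = 79 - 1 = 78
Scaled = (x - min) / (max - min)
= (73 - 1) / 78
= 72 / 78
= 0.9231

0.9231


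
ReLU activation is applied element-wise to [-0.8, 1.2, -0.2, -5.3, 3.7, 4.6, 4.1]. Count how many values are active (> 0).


ReLU(x) = max(0, x) for each element:
ReLU(-0.8) = 0
ReLU(1.2) = 1.2
ReLU(-0.2) = 0
ReLU(-5.3) = 0
ReLU(3.7) = 3.7
ReLU(4.6) = 4.6
ReLU(4.1) = 4.1
Active neurons (>0): 4

4


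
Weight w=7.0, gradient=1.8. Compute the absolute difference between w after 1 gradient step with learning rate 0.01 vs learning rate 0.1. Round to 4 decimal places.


With lr=0.01: w_new = 7.0 - 0.01 * 1.8 = 6.982
With lr=0.1: w_new = 7.0 - 0.1 * 1.8 = 6.82
Absolute difference = |6.982 - 6.82|
= 0.1620

0.1620


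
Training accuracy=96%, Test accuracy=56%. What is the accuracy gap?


Gap = train_accuracy - test_accuracy
= 96 - 56
= 40%
This large gap strongly indicates overfitting.

40


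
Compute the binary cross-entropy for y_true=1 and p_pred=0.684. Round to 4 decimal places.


For y=1: Loss = -log(p)
= -log(0.684)
= -(-0.3798)
= 0.3798

0.3798


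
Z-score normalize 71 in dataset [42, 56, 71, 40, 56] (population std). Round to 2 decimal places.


Mean = (42 + 56 + 71 + 40 + 56) / 5 = 53.0
Variance = sum((x_i - mean)^2) / n = 126.4
Std = sqrt(126.4) = 11.2428
Z = (x - mean) / std
= (71 - 53.0) / 11.2428
= 18.0 / 11.2428
= 1.60

1.60


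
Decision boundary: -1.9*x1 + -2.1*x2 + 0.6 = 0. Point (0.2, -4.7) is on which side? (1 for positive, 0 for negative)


Compute -1.9 * 0.2 + -2.1 * -4.7 + 0.6
= -0.38 + 9.87 + 0.6
= 10.09
Since 10.09 >= 0, the point is on the positive side.

1


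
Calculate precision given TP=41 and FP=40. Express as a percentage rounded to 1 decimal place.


Precision = TP / (TP + FP) * 100
= 41 / (41 + 40)
= 41 / 81
= 0.5062
= 50.6%

50.6


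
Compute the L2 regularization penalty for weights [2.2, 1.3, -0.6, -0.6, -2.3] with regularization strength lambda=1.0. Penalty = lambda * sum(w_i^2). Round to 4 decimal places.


Squaring each weight:
2.2^2 = 4.84
1.3^2 = 1.69
(-0.6)^2 = 0.36
(-0.6)^2 = 0.36
(-2.3)^2 = 5.29
Sum of squares = 12.54
Penalty = 1.0 * 12.54 = 12.5400

12.5400


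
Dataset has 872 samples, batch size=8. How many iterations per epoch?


Iterations per epoch = dataset_size / batch_size
= 872 / 8
= 109

109


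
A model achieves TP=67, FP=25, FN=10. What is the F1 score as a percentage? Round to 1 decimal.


Precision = TP / (TP + FP) = 67 / 92 = 0.7283
Recall = TP / (TP + FN) = 67 / 77 = 0.8701
F1 = 2 * P * R / (P + R)
= 2 * 0.7283 * 0.8701 / (0.7283 + 0.8701)
= 1.2674 / 1.5984
= 0.7929
As percentage: 79.3%

79.3


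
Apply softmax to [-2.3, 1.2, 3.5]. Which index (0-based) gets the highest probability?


Softmax is a monotonic transformation, so it preserves the argmax.
We need to find the index of the maximum logit.
Index 0: -2.3
Index 1: 1.2
Index 2: 3.5
Maximum logit = 3.5 at index 2

2


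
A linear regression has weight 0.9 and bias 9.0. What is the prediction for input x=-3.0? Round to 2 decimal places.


y = 0.9 * -3.0 + (9.0)
= -2.7 + (9.0)
= 6.30

6.30


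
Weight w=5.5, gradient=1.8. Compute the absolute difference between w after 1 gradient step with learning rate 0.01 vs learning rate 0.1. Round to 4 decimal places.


With lr=0.01: w_new = 5.5 - 0.01 * 1.8 = 5.482
With lr=0.1: w_new = 5.5 - 0.1 * 1.8 = 5.32
Absolute difference = |5.482 - 5.32|
= 0.1620

0.1620


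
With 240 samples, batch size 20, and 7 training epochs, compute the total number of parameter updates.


Iterations per epoch = 240 / 20 = 12
Total updates = iterations_per_epoch * epochs
= 12 * 7
= 84

84


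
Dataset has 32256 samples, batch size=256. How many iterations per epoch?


Iterations per epoch = dataset_size / batch_size
= 32256 / 256
= 126

126


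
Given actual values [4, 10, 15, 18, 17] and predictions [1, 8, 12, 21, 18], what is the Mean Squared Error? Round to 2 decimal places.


Differences: [3, 2, 3, -3, -1]
Squared errors: [9, 4, 9, 9, 1]
Sum of squared errors = 32
MSE = 32 / 5 = 6.40

6.40


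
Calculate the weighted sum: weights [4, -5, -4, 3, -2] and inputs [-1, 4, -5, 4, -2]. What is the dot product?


Element-wise products:
4 * -1 = -4
-5 * 4 = -20
-4 * -5 = 20
3 * 4 = 12
-2 * -2 = 4
Sum = -4 + -20 + 20 + 12 + 4
= 12

12


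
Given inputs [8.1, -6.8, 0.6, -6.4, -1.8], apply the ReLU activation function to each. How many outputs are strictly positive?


ReLU(x) = max(0, x) for each element:
ReLU(8.1) = 8.1
ReLU(-6.8) = 0
ReLU(0.6) = 0.6
ReLU(-6.4) = 0
ReLU(-1.8) = 0
Active neurons (>0): 2

2


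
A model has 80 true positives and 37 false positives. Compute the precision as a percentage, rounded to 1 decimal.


Precision = TP / (TP + FP) * 100
= 80 / (80 + 37)
= 80 / 117
= 0.6838
= 68.4%

68.4


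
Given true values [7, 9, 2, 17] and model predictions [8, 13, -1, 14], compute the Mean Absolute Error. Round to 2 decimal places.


Absolute errors: [1, 4, 3, 3]
Sum of absolute errors = 11
MAE = 11 / 4 = 2.75

2.75


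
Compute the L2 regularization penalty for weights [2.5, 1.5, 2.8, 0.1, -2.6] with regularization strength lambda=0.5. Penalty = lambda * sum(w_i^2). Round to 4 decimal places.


Squaring each weight:
2.5^2 = 6.25
1.5^2 = 2.25
2.8^2 = 7.84
0.1^2 = 0.01
(-2.6)^2 = 6.76
Sum of squares = 23.11
Penalty = 0.5 * 23.11 = 11.5550

11.5550


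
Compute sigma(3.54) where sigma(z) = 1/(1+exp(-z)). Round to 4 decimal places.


sigmoid(z) = 1 / (1 + exp(-z))
exp(-(3.54)) = exp(-3.54) = 0.029
1 + 0.029 = 1.029
1 / 1.029 = 0.9718

0.9718


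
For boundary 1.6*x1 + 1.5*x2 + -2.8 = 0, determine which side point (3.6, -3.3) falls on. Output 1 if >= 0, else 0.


Compute 1.6 * 3.6 + 1.5 * -3.3 + -2.8
= 5.76 + -4.95 + -2.8
= -1.99
Since -1.99 < 0, the point is on the negative side.

0


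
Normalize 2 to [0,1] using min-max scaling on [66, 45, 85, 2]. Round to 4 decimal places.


Min = 2, Max = 85
Range = 85 - 2 = 83
Scaled = (x - min) / (max - min)
= (2 - 2) / 83
= 0 / 83
= 0.0000

0.0000


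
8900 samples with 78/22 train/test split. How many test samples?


Train samples = 8900 * 78% = 6942
Test samples = 8900 - 6942
= 1958

1958


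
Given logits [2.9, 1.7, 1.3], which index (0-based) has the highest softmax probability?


Softmax is a monotonic transformation, so it preserves the argmax.
We need to find the index of the maximum logit.
Index 0: 2.9
Index 1: 1.7
Index 2: 1.3
Maximum logit = 2.9 at index 0

0


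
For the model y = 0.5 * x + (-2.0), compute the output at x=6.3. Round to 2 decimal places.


y = 0.5 * 6.3 + (-2.0)
= 3.15 + (-2.0)
= 1.15

1.15


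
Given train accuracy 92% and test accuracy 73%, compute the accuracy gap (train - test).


Gap = train_accuracy - test_accuracy
= 92 - 73
= 19%
This gap suggests the model is overfitting.

19


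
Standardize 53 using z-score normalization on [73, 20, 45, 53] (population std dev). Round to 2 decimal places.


Mean = (73 + 20 + 45 + 53) / 4 = 47.75
Variance = sum((x_i - mean)^2) / n = 360.6875
Std = sqrt(360.6875) = 18.9918
Z = (x - mean) / std
= (53 - 47.75) / 18.9918
= 5.25 / 18.9918
= 0.28

0.28


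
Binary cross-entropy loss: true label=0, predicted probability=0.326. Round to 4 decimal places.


For y=0: Loss = -log(1-p)
= -log(1 - 0.326)
= -log(0.674)
= -(-0.3945)
= 0.3945

0.3945


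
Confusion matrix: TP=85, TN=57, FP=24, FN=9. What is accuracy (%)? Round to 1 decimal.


Accuracy = (TP + TN) / (TP + TN + FP + FN) * 100
= (85 + 57) / (85 + 57 + 24 + 9)
= 142 / 175
= 0.8114
= 81.1%

81.1


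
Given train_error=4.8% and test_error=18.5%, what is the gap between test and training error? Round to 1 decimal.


Generalization gap = test_error - train_error
= 18.5 - 4.8
= 13.7%
A large gap suggests overfitting.

13.7


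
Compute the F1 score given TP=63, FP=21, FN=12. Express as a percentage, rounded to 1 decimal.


Precision = TP / (TP + FP) = 63 / 84 = 0.75
Recall = TP / (TP + FN) = 63 / 75 = 0.84
F1 = 2 * P * R / (P + R)
= 2 * 0.75 * 0.84 / (0.75 + 0.84)
= 1.26 / 1.59
= 0.7925
As percentage: 79.2%

79.2


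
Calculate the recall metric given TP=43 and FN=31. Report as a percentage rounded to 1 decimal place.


Recall = TP / (TP + FN) * 100
= 43 / (43 + 31)
= 43 / 74
= 0.5811
= 58.1%

58.1


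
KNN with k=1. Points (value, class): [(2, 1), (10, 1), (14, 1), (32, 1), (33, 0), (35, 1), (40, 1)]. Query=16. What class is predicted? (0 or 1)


Distances from query 16:
Point 14 (class 1): distance = 2
K=1 nearest neighbors: classes = [1]
Votes for class 1: 1 / 1
Majority vote => class 1

1


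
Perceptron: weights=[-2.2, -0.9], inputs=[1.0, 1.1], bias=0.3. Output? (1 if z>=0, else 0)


z = w . x + b
= -2.2*1.0 + -0.9*1.1 + 0.3
= -2.2 + -0.99 + 0.3
= -3.19 + 0.3
= -2.89
Since z = -2.89 < 0, output = 0

0


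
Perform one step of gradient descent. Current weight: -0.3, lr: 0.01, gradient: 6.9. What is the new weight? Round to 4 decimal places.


w_new = w_old - lr * gradient
= -0.3 - 0.01 * 6.9
= -0.3 - (0.069)
= -0.3690

-0.3690


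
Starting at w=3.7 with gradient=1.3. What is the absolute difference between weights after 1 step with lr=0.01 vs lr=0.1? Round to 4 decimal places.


With lr=0.01: w_new = 3.7 - 0.01 * 1.3 = 3.687
With lr=0.1: w_new = 3.7 - 0.1 * 1.3 = 3.57
Absolute difference = |3.687 - 3.57|
= 0.1170

0.1170


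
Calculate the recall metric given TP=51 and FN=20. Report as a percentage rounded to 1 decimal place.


Recall = TP / (TP + FN) * 100
= 51 / (51 + 20)
= 51 / 71
= 0.7183
= 71.8%

71.8


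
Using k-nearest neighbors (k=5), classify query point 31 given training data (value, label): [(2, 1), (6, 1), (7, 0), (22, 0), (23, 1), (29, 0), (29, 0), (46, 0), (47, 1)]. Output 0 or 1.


Distances from query 31:
Point 29 (class 0): distance = 2
Point 29 (class 0): distance = 2
Point 23 (class 1): distance = 8
Point 22 (class 0): distance = 9
Point 46 (class 0): distance = 15
K=5 nearest neighbors: classes = [0, 0, 1, 0, 0]
Votes for class 1: 1 / 5
Majority vote => class 0

0


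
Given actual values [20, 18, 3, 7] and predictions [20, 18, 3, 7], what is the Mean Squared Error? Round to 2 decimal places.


Differences: [0, 0, 0, 0]
Squared errors: [0, 0, 0, 0]
Sum of squared errors = 0
MSE = 0 / 4 = 0.00

0.00


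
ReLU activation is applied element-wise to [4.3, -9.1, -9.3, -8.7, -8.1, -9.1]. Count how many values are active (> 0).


ReLU(x) = max(0, x) for each element:
ReLU(4.3) = 4.3
ReLU(-9.1) = 0
ReLU(-9.3) = 0
ReLU(-8.7) = 0
ReLU(-8.1) = 0
ReLU(-9.1) = 0
Active neurons (>0): 1

1


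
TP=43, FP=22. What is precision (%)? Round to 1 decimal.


Precision = TP / (TP + FP) * 100
= 43 / (43 + 22)
= 43 / 65
= 0.6615
= 66.2%

66.2


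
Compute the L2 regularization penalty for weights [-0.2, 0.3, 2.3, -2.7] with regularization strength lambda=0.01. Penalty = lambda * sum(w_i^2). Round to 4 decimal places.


Squaring each weight:
(-0.2)^2 = 0.04
0.3^2 = 0.09
2.3^2 = 5.29
(-2.7)^2 = 7.29
Sum of squares = 12.71
Penalty = 0.01 * 12.71 = 0.1271

0.1271


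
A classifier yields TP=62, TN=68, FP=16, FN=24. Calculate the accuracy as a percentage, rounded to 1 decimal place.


Accuracy = (TP + TN) / (TP + TN + FP + FN) * 100
= (62 + 68) / (62 + 68 + 16 + 24)
= 130 / 170
= 0.7647
= 76.5%

76.5


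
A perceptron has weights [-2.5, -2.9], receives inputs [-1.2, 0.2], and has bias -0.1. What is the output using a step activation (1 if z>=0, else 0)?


z = w . x + b
= -2.5*-1.2 + -2.9*0.2 + -0.1
= 3.0 + -0.58 + -0.1
= 2.42 + -0.1
= 2.32
Since z = 2.32 >= 0, output = 1

1


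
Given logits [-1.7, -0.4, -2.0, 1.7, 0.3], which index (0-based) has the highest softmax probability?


Softmax is a monotonic transformation, so it preserves the argmax.
We need to find the index of the maximum logit.
Index 0: -1.7
Index 1: -0.4
Index 2: -2.0
Index 3: 1.7
Index 4: 0.3
Maximum logit = 1.7 at index 3

3


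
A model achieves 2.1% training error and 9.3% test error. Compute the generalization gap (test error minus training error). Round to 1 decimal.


Generalization gap = test_error - train_error
= 9.3 - 2.1
= 7.2%
A moderate gap.

7.2


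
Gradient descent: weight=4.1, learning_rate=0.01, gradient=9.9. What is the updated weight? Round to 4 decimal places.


w_new = w_old - lr * gradient
= 4.1 - 0.01 * 9.9
= 4.1 - (0.099)
= 4.0010

4.0010


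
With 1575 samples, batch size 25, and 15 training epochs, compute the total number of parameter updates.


Iterations per epoch = 1575 / 25 = 63
Total updates = iterations_per_epoch * epochs
= 63 * 15
= 945

945


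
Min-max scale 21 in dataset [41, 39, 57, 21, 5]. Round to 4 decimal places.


Min = 5, Max = 57
Range = 57 - 5 = 52
Scaled = (x - min) / (max - min)
= (21 - 5) / 52
= 16 / 52
= 0.3077

0.3077


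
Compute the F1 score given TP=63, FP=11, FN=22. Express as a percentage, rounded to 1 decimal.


Precision = TP / (TP + FP) = 63 / 74 = 0.8514
Recall = TP / (TP + FN) = 63 / 85 = 0.7412
F1 = 2 * P * R / (P + R)
= 2 * 0.8514 * 0.7412 / (0.8514 + 0.7412)
= 1.262 / 1.5925
= 0.7925
As percentage: 79.2%

79.2


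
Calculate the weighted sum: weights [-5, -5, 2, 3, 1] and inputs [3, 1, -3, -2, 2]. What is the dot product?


Element-wise products:
-5 * 3 = -15
-5 * 1 = -5
2 * -3 = -6
3 * -2 = -6
1 * 2 = 2
Sum = -15 + -5 + -6 + -6 + 2
= -30

-30


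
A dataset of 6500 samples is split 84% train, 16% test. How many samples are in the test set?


Train samples = 6500 * 84% = 5460
Test samples = 6500 - 5460
= 1040

1040


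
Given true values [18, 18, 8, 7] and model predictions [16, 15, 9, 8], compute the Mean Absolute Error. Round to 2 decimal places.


Absolute errors: [2, 3, 1, 1]
Sum of absolute errors = 7
MAE = 7 / 4 = 1.75

1.75


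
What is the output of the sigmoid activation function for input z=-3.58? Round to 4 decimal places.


sigmoid(z) = 1 / (1 + exp(-z))
exp(-(-3.58)) = exp(3.58) = 35.8735
1 + 35.8735 = 36.8735
1 / 36.8735 = 0.0271

0.0271


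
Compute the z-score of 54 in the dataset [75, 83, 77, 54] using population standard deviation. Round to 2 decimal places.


Mean = (75 + 83 + 77 + 54) / 4 = 72.25
Variance = sum((x_i - mean)^2) / n = 119.6875
Std = sqrt(119.6875) = 10.9402
Z = (x - mean) / std
= (54 - 72.25) / 10.9402
= -18.25 / 10.9402
= -1.67

-1.67


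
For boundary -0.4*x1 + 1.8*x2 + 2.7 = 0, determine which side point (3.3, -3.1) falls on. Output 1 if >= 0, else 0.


Compute -0.4 * 3.3 + 1.8 * -3.1 + 2.7
= -1.32 + -5.58 + 2.7
= -4.2
Since -4.2 < 0, the point is on the negative side.

0


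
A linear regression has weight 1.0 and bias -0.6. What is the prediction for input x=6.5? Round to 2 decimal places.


y = 1.0 * 6.5 + (-0.6)
= 6.5 + (-0.6)
= 5.90

5.90


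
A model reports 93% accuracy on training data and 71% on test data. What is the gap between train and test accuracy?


Gap = train_accuracy - test_accuracy
= 93 - 71
= 22%
This large gap strongly indicates overfitting.

22


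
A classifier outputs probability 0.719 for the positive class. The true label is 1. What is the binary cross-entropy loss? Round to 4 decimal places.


For y=1: Loss = -log(p)
= -log(0.719)
= -(-0.3299)
= 0.3299

0.3299


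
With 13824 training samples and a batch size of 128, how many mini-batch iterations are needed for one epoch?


Iterations per epoch = dataset_size / batch_size
= 13824 / 128
= 108

108


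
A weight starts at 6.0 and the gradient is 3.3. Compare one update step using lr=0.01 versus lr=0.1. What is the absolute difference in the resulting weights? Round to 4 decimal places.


With lr=0.01: w_new = 6.0 - 0.01 * 3.3 = 5.967
With lr=0.1: w_new = 6.0 - 0.1 * 3.3 = 5.67
Absolute difference = |5.967 - 5.67|
= 0.2970

0.2970


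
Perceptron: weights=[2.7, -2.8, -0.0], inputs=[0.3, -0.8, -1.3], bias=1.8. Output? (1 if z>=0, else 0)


z = w . x + b
= 2.7*0.3 + -2.8*-0.8 + -0.0*-1.3 + 1.8
= 0.81 + 2.24 + 0.0 + 1.8
= 3.05 + 1.8
= 4.85
Since z = 4.85 >= 0, output = 1

1


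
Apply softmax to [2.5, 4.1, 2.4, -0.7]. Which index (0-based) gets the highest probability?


Softmax is a monotonic transformation, so it preserves the argmax.
We need to find the index of the maximum logit.
Index 0: 2.5
Index 1: 4.1
Index 2: 2.4
Index 3: -0.7
Maximum logit = 4.1 at index 1

1


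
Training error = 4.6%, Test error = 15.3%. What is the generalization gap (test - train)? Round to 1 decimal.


Generalization gap = test_error - train_error
= 15.3 - 4.6
= 10.7%
A large gap suggests overfitting.

10.7


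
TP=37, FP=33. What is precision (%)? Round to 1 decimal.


Precision = TP / (TP + FP) * 100
= 37 / (37 + 33)
= 37 / 70
= 0.5286
= 52.9%

52.9


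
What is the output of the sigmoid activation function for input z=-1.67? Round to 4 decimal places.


sigmoid(z) = 1 / (1 + exp(-z))
exp(-(-1.67)) = exp(1.67) = 5.3122
1 + 5.3122 = 6.3122
1 / 6.3122 = 0.1584

0.1584


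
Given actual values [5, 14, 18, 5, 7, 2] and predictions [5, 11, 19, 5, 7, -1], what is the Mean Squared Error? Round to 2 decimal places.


Differences: [0, 3, -1, 0, 0, 3]
Squared errors: [0, 9, 1, 0, 0, 9]
Sum of squared errors = 19
MSE = 19 / 6 = 3.17

3.17


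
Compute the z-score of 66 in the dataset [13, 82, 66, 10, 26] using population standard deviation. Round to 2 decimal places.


Mean = (13 + 82 + 66 + 10 + 26) / 5 = 39.4
Variance = sum((x_i - mean)^2) / n = 852.64
Std = sqrt(852.64) = 29.2
Z = (x - mean) / std
= (66 - 39.4) / 29.2
= 26.6 / 29.2
= 0.91

0.91


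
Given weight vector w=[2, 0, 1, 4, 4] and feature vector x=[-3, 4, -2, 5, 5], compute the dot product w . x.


Element-wise products:
2 * -3 = -6
0 * 4 = 0
1 * -2 = -2
4 * 5 = 20
4 * 5 = 20
Sum = -6 + 0 + -2 + 20 + 20
= 32

32


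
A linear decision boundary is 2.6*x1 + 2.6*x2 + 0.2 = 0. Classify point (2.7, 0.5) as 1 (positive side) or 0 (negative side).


Compute 2.6 * 2.7 + 2.6 * 0.5 + 0.2
= 7.02 + 1.3 + 0.2
= 8.52
Since 8.52 >= 0, the point is on the positive side.

1


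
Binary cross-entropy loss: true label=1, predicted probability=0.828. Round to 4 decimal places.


For y=1: Loss = -log(p)
= -log(0.828)
= -(-0.1887)
= 0.1887

0.1887


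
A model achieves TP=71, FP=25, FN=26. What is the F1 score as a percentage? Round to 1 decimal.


Precision = TP / (TP + FP) = 71 / 96 = 0.7396
Recall = TP / (TP + FN) = 71 / 97 = 0.732
F1 = 2 * P * R / (P + R)
= 2 * 0.7396 * 0.732 / (0.7396 + 0.732)
= 1.0827 / 1.4715
= 0.7358
As percentage: 73.6%

73.6


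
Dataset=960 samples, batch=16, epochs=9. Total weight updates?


Iterations per epoch = 960 / 16 = 60
Total updates = iterations_per_epoch * epochs
= 60 * 9
= 540

540


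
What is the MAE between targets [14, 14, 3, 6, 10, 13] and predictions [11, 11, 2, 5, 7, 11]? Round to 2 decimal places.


Absolute errors: [3, 3, 1, 1, 3, 2]
Sum of absolute errors = 13
MAE = 13 / 6 = 2.17

2.17


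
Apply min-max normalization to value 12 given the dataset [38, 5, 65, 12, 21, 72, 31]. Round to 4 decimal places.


Min = 5, Max = 72
Range = 72 - 5 = 67
Scaled = (x - min) / (max - min)
= (12 - 5) / 67
= 7 / 67
= 0.1045

0.1045


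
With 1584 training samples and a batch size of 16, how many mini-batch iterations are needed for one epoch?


Iterations per epoch = dataset_size / batch_size
= 1584 / 16
= 99

99


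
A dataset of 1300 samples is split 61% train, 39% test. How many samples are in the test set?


Train samples = 1300 * 61% = 793
Test samples = 1300 - 793
= 507

507


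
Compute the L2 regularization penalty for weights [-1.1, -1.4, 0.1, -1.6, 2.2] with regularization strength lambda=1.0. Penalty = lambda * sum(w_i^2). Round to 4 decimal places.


Squaring each weight:
(-1.1)^2 = 1.21
(-1.4)^2 = 1.96
0.1^2 = 0.01
(-1.6)^2 = 2.56
2.2^2 = 4.84
Sum of squares = 10.58
Penalty = 1.0 * 10.58 = 10.5800

10.5800


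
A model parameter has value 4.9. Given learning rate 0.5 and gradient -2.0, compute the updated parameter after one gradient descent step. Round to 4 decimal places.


w_new = w_old - lr * gradient
= 4.9 - 0.5 * -2.0
= 4.9 - (-1.0)
= 5.9000

5.9000


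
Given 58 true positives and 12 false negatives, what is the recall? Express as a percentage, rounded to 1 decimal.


Recall = TP / (TP + FN) * 100
= 58 / (58 + 12)
= 58 / 70
= 0.8286
= 82.9%

82.9


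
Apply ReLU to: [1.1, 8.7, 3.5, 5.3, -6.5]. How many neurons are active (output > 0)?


ReLU(x) = max(0, x) for each element:
ReLU(1.1) = 1.1
ReLU(8.7) = 8.7
ReLU(3.5) = 3.5
ReLU(5.3) = 5.3
ReLU(-6.5) = 0
Active neurons (>0): 4

4


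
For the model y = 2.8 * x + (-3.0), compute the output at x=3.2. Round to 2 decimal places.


y = 2.8 * 3.2 + (-3.0)
= 8.96 + (-3.0)
= 5.96

5.96


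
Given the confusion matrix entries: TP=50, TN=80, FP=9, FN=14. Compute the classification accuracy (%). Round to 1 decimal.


Accuracy = (TP + TN) / (TP + TN + FP + FN) * 100
= (50 + 80) / (50 + 80 + 9 + 14)
= 130 / 153
= 0.8497
= 85.0%

85.0


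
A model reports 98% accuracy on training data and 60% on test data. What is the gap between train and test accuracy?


Gap = train_accuracy - test_accuracy
= 98 - 60
= 38%
This large gap strongly indicates overfitting.

38


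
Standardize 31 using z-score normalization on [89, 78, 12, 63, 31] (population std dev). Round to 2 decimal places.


Mean = (89 + 78 + 12 + 63 + 31) / 5 = 54.6
Variance = sum((x_i - mean)^2) / n = 834.64
Std = sqrt(834.64) = 28.8901
Z = (x - mean) / std
= (31 - 54.6) / 28.8901
= -23.6 / 28.8901
= -0.82

-0.82


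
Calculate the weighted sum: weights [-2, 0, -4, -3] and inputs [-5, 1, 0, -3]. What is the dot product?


Element-wise products:
-2 * -5 = 10
0 * 1 = 0
-4 * 0 = 0
-3 * -3 = 9
Sum = 10 + 0 + 0 + 9
= 19

19


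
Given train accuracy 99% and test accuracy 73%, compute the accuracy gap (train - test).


Gap = train_accuracy - test_accuracy
= 99 - 73
= 26%
This large gap strongly indicates overfitting.

26


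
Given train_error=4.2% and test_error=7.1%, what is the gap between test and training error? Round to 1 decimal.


Generalization gap = test_error - train_error
= 7.1 - 4.2
= 2.9%
A moderate gap.

2.9


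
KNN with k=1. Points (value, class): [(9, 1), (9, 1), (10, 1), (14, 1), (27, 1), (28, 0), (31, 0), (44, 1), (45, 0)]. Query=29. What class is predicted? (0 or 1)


Distances from query 29:
Point 28 (class 0): distance = 1
K=1 nearest neighbors: classes = [0]
Votes for class 1: 0 / 1
Majority vote => class 0

0


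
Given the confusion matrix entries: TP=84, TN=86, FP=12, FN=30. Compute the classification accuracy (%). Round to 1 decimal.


Accuracy = (TP + TN) / (TP + TN + FP + FN) * 100
= (84 + 86) / (84 + 86 + 12 + 30)
= 170 / 212
= 0.8019
= 80.2%

80.2


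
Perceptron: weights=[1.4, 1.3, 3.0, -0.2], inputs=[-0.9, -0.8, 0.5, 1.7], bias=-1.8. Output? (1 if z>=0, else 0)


z = w . x + b
= 1.4*-0.9 + 1.3*-0.8 + 3.0*0.5 + -0.2*1.7 + -1.8
= -1.26 + -1.04 + 1.5 + -0.34 + -1.8
= -1.14 + -1.8
= -2.94
Since z = -2.94 < 0, output = 0

0


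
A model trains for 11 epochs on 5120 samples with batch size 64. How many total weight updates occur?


Iterations per epoch = 5120 / 64 = 80
Total updates = iterations_per_epoch * epochs
= 80 * 11
= 880

880


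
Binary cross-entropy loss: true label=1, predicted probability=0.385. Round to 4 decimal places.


For y=1: Loss = -log(p)
= -log(0.385)
= -(-0.9545)
= 0.9545

0.9545


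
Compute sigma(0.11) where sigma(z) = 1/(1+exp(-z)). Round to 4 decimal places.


sigmoid(z) = 1 / (1 + exp(-z))
exp(-(0.11)) = exp(-0.11) = 0.8958
1 + 0.8958 = 1.8958
1 / 1.8958 = 0.5275

0.5275


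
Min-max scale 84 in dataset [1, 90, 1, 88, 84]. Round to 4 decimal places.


Min = 1, Max = 90
Range = 90 - 1 = 89
Scaled = (x - min) / (max - min)
= (84 - 1) / 89
= 83 / 89
= 0.9326

0.9326


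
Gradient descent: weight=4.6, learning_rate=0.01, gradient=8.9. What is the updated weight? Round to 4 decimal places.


w_new = w_old - lr * gradient
= 4.6 - 0.01 * 8.9
= 4.6 - (0.089)
= 4.5110

4.5110


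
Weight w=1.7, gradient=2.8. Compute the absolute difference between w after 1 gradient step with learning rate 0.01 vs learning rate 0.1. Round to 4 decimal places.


With lr=0.01: w_new = 1.7 - 0.01 * 2.8 = 1.672
With lr=0.1: w_new = 1.7 - 0.1 * 2.8 = 1.42
Absolute difference = |1.672 - 1.42|
= 0.2520

0.2520


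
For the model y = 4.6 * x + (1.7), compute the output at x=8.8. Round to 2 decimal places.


y = 4.6 * 8.8 + (1.7)
= 40.48 + (1.7)
= 42.18

42.18


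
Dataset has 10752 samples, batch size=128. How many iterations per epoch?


Iterations per epoch = dataset_size / batch_size
= 10752 / 128
= 84

84


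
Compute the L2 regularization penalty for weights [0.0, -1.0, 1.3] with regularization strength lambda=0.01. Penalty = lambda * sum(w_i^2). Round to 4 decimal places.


Squaring each weight:
0.0^2 = 0.0
(-1.0)^2 = 1.0
1.3^2 = 1.69
Sum of squares = 2.69
Penalty = 0.01 * 2.69 = 0.0269

0.0269


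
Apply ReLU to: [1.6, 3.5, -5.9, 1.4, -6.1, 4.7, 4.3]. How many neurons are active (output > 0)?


ReLU(x) = max(0, x) for each element:
ReLU(1.6) = 1.6
ReLU(3.5) = 3.5
ReLU(-5.9) = 0
ReLU(1.4) = 1.4
ReLU(-6.1) = 0
ReLU(4.7) = 4.7
ReLU(4.3) = 4.3
Active neurons (>0): 5

5


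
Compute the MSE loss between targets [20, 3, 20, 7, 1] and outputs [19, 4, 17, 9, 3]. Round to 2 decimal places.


Differences: [1, -1, 3, -2, -2]
Squared errors: [1, 1, 9, 4, 4]
Sum of squared errors = 19
MSE = 19 / 5 = 3.80

3.80


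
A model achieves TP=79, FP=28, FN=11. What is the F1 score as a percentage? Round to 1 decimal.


Precision = TP / (TP + FP) = 79 / 107 = 0.7383
Recall = TP / (TP + FN) = 79 / 90 = 0.8778
F1 = 2 * P * R / (P + R)
= 2 * 0.7383 * 0.8778 / (0.7383 + 0.8778)
= 1.2962 / 1.6161
= 0.802
As percentage: 80.2%

80.2


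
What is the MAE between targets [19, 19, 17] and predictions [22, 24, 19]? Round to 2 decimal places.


Absolute errors: [3, 5, 2]
Sum of absolute errors = 10
MAE = 10 / 3 = 3.33

3.33


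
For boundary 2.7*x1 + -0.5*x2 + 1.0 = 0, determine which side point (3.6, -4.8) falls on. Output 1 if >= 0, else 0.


Compute 2.7 * 3.6 + -0.5 * -4.8 + 1.0
= 9.72 + 2.4 + 1.0
= 13.12
Since 13.12 >= 0, the point is on the positive side.

1


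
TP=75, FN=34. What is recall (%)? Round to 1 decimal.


Recall = TP / (TP + FN) * 100
= 75 / (75 + 34)
= 75 / 109
= 0.6881
= 68.8%

68.8


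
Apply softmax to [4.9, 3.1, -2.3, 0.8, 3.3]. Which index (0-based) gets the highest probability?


Softmax is a monotonic transformation, so it preserves the argmax.
We need to find the index of the maximum logit.
Index 0: 4.9
Index 1: 3.1
Index 2: -2.3
Index 3: 0.8
Index 4: 3.3
Maximum logit = 4.9 at index 0

0


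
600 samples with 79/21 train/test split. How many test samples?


Train samples = 600 * 79% = 474
Test samples = 600 - 474
= 126

126


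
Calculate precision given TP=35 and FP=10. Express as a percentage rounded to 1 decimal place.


Precision = TP / (TP + FP) * 100
= 35 / (35 + 10)
= 35 / 45
= 0.7778
= 77.8%

77.8


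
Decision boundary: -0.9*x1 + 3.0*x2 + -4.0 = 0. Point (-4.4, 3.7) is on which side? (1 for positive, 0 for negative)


Compute -0.9 * -4.4 + 3.0 * 3.7 + -4.0
= 3.96 + 11.1 + -4.0
= 11.06
Since 11.06 >= 0, the point is on the positive side.

1


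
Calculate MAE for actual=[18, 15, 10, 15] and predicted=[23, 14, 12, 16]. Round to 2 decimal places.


Absolute errors: [5, 1, 2, 1]
Sum of absolute errors = 9
MAE = 9 / 4 = 2.25

2.25


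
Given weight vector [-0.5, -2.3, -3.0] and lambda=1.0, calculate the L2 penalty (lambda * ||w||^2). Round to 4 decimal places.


Squaring each weight:
(-0.5)^2 = 0.25
(-2.3)^2 = 5.29
(-3.0)^2 = 9.0
Sum of squares = 14.54
Penalty = 1.0 * 14.54 = 14.5400

14.5400


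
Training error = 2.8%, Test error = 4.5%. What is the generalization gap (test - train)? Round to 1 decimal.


Generalization gap = test_error - train_error
= 4.5 - 2.8
= 1.7%
A small gap suggests good generalization.

1.7


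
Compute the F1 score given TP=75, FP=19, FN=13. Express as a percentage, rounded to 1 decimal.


Precision = TP / (TP + FP) = 75 / 94 = 0.7979
Recall = TP / (TP + FN) = 75 / 88 = 0.8523
F1 = 2 * P * R / (P + R)
= 2 * 0.7979 * 0.8523 / (0.7979 + 0.8523)
= 1.36 / 1.6501
= 0.8242
As percentage: 82.4%

82.4


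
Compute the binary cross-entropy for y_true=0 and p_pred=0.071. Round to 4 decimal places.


For y=0: Loss = -log(1-p)
= -log(1 - 0.071)
= -log(0.929)
= -(-0.0736)
= 0.0736

0.0736


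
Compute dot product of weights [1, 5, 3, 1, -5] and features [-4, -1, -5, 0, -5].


Element-wise products:
1 * -4 = -4
5 * -1 = -5
3 * -5 = -15
1 * 0 = 0
-5 * -5 = 25
Sum = -4 + -5 + -15 + 0 + 25
= 1

1
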